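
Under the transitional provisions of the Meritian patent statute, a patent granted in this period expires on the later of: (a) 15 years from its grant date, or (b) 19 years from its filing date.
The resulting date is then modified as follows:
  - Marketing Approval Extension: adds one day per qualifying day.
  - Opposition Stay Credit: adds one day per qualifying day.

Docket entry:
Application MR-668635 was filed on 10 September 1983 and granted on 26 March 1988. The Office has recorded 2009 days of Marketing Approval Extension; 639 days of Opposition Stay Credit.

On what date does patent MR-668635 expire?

(a) grant + 15 years → 26 March 2003.
(b) filing + 19 years → 10 September 2002.
Later of the two: 26 March 2003.
Marketing Approval Extension: +2009 days → 24 September 2008.
Opposition Stay Credit: +639 days → 25 June 2010.

2010-06-25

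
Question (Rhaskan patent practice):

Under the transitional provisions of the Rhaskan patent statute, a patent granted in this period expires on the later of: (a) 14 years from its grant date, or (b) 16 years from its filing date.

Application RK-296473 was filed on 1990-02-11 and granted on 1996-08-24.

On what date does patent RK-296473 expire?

(a) grant + 14 years → 24 August 2010.
(b) filing + 16 years → 11 February 2006.
Later of the two: 24 August 2010.

2010-08-24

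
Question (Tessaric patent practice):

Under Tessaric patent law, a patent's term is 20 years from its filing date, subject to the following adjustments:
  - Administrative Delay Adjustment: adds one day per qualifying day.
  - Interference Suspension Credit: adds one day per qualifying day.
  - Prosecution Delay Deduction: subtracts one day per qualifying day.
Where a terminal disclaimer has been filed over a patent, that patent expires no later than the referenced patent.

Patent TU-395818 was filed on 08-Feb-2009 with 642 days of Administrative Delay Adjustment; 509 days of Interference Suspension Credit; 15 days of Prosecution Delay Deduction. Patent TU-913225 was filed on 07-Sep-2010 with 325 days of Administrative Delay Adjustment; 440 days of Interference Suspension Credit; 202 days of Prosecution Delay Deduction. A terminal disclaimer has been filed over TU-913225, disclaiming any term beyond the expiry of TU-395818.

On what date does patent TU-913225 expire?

Natural term of TU-913225:
  Base: filing + 20 years → 7 September 2030.
  Administrative Delay Adjustment: +325 days → 29 July 2031.
  Interference Suspension Credit: +440 days → 11 October 2032.
  Prosecution Delay Deduction: −202 days → 23 March 2032.
Expiry of referenced patent TU-395818:
  Base: filing + 20 years → 8 February 2029.
  Administrative Delay Adjustment: +642 days → 12 November 2030.
  Interference Suspension Credit: +509 days → 4 April 2032.
  Prosecution Delay Deduction: −15 days → 20 March 2032.
Terminal disclaimer: TU-913225 expires on the earlier of 23 March 2032 and 20 March 2032.

2032-03-20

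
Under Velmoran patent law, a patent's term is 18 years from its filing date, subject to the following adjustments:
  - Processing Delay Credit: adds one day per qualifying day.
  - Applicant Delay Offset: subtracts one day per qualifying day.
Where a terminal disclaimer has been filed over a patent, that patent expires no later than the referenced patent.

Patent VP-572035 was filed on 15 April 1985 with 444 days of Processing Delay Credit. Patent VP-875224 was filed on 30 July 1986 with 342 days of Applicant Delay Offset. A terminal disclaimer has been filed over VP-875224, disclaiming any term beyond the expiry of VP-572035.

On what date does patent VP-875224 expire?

August 23, 2003

Natural term of VP-875224:
  Base: filing + 18 years → 30 July 2004.
  Applicant Delay Offset: −342 days → 23 August 2003.
Expiry of referenced patent VP-572035:
  Base: filing + 18 years → 15 April 2003.
  Processing Delay Credit: +444 days → 2 July 2004.
Terminal disclaimer: VP-875224 expires on the earlier of 23 August 2003 and 2 July 2004.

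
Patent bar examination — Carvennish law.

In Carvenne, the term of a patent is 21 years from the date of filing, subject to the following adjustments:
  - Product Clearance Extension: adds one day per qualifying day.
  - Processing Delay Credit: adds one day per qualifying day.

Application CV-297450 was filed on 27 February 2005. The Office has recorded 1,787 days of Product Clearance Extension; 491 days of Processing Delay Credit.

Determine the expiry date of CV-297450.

May 24, 2032

Base term: filing date + 21 years → 27 February 2026.
Product Clearance Extension: +1787 days → 19 January 2031.
Processing Delay Credit: +491 days → 24 May 2032.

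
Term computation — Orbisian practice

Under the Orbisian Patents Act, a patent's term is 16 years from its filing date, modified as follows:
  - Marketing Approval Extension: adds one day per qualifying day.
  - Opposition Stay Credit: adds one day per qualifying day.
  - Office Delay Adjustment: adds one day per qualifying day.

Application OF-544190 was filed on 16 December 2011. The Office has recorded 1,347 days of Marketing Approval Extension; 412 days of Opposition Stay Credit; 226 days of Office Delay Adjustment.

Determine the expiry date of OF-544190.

May 23, 2033

Base term: filing date + 16 years → 16 December 2027.
Marketing Approval Extension: +1347 days → 24 August 2031.
Opposition Stay Credit: +412 days → 9 October 2032.
Office Delay Adjustment: +226 days → 23 May 2033.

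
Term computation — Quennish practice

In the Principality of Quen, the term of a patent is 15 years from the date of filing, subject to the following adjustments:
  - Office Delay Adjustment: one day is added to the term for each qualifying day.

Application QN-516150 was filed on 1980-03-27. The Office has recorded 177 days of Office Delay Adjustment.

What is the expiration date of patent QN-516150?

September 20, 1995

Base term: filing date + 15 years → 27 March 1995.
Office Delay Adjustment: +177 days → 20 September 1995.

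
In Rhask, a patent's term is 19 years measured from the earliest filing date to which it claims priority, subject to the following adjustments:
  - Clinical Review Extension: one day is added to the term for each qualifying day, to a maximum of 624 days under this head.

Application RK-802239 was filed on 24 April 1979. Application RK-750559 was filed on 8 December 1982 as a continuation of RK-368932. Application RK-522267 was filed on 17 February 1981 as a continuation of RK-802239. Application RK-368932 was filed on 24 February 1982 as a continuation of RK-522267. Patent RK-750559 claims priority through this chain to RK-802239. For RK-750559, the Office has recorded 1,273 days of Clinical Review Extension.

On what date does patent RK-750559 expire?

Earliest priority filing: 24 April 1979.
Base term: 24 April 1979 + 19 years → 24 April 1998.
Clinical Review Extension: 1273 days claimed exceeds the 624-day cap, so +624 days → 8 January 2000.

2000-01-08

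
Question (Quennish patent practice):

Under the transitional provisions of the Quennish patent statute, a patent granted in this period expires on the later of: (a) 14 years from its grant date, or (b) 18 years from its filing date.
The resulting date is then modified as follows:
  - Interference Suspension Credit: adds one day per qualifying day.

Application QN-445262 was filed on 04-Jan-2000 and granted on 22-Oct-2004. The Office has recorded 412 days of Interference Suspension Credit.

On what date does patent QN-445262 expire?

December 8, 2019

(a) grant + 14 years → 22 October 2018.
(b) filing + 18 years → 4 January 2018.
Later of the two: 22 October 2018.
Interference Suspension Credit: +412 days → 8 December 2019.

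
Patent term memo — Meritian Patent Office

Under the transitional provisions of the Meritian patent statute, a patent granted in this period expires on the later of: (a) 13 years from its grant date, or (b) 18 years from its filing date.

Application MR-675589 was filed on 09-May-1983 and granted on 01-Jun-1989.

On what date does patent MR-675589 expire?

(a) grant + 13 years → 1 June 2002.
(b) filing + 18 years → 9 May 2001.
Later of the two: 1 June 2002.

2002-06-01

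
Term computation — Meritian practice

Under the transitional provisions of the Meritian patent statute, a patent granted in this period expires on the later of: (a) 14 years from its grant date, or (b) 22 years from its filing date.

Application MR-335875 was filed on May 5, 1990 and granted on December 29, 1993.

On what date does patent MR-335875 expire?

(a) grant + 14 years → 29 December 2007.
(b) filing + 22 years → 5 May 2012.
Later of the two: 5 May 2012.

2012-05-05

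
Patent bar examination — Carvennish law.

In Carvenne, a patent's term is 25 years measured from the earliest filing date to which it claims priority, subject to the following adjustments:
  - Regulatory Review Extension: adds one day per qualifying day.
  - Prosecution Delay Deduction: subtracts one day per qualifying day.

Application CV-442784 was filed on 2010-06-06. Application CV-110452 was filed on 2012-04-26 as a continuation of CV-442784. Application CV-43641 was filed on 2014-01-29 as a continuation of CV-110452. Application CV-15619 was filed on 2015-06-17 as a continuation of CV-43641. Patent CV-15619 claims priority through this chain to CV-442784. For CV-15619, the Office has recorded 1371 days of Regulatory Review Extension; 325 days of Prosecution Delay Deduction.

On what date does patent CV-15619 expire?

Earliest priority filing: 6 June 2010.
Base term: 6 June 2010 + 25 years → 6 June 2035.
Regulatory Review Extension: +1371 days → 8 March 2039.
Prosecution Delay Deduction: −325 days → 17 April 2038.

2038-04-17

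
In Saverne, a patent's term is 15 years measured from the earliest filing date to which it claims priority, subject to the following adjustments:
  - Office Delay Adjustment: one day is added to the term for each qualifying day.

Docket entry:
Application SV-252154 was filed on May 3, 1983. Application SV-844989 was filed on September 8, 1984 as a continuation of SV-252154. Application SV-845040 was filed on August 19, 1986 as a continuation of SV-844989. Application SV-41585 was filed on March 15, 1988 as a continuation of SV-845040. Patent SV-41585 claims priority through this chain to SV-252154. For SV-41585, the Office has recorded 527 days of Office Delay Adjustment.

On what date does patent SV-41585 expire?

Earliest priority filing: 3 May 1983.
Base term: 3 May 1983 + 15 years → 3 May 1998.
Office Delay Adjustment: +527 days → 12 October 1999.

October 12, 1999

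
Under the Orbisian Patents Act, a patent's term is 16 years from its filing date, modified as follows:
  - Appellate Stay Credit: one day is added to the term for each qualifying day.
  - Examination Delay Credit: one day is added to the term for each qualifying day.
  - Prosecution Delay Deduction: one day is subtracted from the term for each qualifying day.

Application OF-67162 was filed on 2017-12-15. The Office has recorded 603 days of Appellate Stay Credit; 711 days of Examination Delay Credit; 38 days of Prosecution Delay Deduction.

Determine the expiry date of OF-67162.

2037-06-13

Base term: filing date + 16 years → 15 December 2033.
Appellate Stay Credit: +603 days → 10 August 2035.
Examination Delay Credit: +711 days → 21 July 2037.
Prosecution Delay Deduction: −38 days → 13 June 2037.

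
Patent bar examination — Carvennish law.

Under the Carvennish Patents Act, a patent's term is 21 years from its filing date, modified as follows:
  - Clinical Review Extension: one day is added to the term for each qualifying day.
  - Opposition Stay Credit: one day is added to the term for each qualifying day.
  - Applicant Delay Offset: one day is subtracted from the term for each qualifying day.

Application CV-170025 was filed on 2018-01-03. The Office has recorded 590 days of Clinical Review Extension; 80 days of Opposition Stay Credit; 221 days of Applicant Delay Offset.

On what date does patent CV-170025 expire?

March 27, 2040

Base term: filing date + 21 years → 3 January 2039.
Clinical Review Extension: +590 days → 15 August 2040.
Opposition Stay Credit: +80 days → 3 November 2040.
Applicant Delay Offset: −221 days → 27 March 2040.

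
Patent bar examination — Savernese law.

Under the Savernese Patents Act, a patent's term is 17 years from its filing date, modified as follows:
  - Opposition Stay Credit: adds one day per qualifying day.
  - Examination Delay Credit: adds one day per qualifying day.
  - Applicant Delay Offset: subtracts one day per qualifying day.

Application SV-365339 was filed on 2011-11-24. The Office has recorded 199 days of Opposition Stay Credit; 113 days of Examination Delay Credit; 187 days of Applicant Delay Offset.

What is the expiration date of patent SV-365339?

March 29, 2029

Base term: filing date + 17 years → 24 November 2028.
Opposition Stay Credit: +199 days → 11 June 2029.
Examination Delay Credit: +113 days → 2 October 2029.
Applicant Delay Offset: −187 days → 29 March 2029.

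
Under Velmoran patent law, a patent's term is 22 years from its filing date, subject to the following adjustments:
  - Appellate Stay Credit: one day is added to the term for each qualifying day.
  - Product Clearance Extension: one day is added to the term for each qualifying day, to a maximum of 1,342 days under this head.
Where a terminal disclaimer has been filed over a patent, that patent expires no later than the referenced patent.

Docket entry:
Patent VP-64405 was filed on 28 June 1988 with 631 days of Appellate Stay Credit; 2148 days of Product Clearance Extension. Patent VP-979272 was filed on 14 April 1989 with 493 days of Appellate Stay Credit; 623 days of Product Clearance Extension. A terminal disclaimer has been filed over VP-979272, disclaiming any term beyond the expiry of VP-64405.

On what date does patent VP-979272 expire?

May 4, 2014

Natural term of VP-979272:
  Base: filing + 22 years → 14 April 2011.
  Appellate Stay Credit: +493 days → 19 August 2012.
  Product Clearance Extension: 623 days (within the 1342-day cap) → +623 days → 4 May 2014.
Expiry of referenced patent VP-64405:
  Base: filing + 22 years → 28 June 2010.
  Appellate Stay Credit: +631 days → 20 March 2012.
  Product Clearance Extension: 2148 days claimed exceeds the 1342-day cap, so +1342 days → 22 November 2015.
Terminal disclaimer: VP-979272 expires on the earlier of 4 May 2014 and 22 November 2015.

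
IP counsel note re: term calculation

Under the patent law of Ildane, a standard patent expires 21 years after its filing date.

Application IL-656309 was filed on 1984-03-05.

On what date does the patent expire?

Filing date + 21 years → 5 March 2005.

March 5, 2005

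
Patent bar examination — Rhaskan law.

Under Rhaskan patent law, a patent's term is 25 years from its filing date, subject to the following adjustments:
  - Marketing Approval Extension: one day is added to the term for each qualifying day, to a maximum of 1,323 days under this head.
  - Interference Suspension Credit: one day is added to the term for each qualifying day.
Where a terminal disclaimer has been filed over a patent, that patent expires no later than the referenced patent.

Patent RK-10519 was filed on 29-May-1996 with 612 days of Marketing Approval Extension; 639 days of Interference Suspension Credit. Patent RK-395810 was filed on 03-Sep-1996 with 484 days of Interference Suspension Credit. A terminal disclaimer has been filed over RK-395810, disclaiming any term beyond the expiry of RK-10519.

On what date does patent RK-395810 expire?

Natural term of RK-395810:
  Base: filing + 25 years → 3 September 2021.
  Interference Suspension Credit: +484 days → 31 December 2022.
Expiry of referenced patent RK-10519:
  Base: filing + 25 years → 29 May 2021.
  Marketing Approval Extension: 612 days (within the 1323-day cap) → +612 days → 31 January 2023.
  Interference Suspension Credit: +639 days → 31 October 2024.
Terminal disclaimer: RK-395810 expires on the earlier of 31 December 2022 and 31 October 2024.

2022-12-31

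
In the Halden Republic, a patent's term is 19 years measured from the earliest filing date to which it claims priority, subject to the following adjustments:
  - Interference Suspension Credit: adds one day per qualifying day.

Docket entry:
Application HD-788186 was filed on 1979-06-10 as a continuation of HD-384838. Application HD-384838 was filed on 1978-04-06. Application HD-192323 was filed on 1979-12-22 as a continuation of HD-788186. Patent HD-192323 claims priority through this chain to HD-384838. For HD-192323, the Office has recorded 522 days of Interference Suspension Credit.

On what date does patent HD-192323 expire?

1998-09-10

Earliest priority filing: 6 April 1978.
Base term: 6 April 1978 + 19 years → 6 April 1997.
Interference Suspension Credit: +522 days → 10 September 1998.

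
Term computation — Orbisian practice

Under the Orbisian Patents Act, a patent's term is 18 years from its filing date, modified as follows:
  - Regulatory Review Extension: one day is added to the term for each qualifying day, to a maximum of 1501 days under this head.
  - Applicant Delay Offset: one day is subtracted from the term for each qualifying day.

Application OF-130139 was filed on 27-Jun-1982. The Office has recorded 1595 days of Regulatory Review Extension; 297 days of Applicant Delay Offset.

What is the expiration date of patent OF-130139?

Base term: filing date + 18 years → 27 June 2000.
Regulatory Review Extension: 1595 days claimed exceeds the 1501-day cap, so +1501 days → 6 August 2004.
Applicant Delay Offset: −297 days → 14 October 2003.

2003-10-14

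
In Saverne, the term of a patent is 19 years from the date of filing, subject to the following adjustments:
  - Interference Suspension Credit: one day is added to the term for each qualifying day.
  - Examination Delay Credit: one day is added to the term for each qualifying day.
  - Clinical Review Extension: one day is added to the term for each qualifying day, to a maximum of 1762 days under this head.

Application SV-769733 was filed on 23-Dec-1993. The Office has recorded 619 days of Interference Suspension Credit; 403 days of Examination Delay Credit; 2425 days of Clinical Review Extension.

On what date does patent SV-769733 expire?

Base term: filing date + 19 years → 23 December 2012.
Interference Suspension Credit: +619 days → 3 September 2014.
Examination Delay Credit: +403 days → 11 October 2015.
Clinical Review Extension: 2425 days claimed exceeds the 1762-day cap, so +1762 days → 7 August 2020.

August 7, 2020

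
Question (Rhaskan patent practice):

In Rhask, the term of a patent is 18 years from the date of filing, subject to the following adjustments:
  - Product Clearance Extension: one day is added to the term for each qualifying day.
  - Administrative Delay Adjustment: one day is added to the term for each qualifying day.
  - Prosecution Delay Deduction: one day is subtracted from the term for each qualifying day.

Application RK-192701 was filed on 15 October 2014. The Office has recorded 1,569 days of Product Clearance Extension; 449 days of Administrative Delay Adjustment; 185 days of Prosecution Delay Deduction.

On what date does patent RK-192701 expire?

2037-10-22

Base term: filing date + 18 years → 15 October 2032.
Product Clearance Extension: +1569 days → 31 January 2037.
Administrative Delay Adjustment: +449 days → 25 April 2038.
Prosecution Delay Deduction: −185 days → 22 October 2037.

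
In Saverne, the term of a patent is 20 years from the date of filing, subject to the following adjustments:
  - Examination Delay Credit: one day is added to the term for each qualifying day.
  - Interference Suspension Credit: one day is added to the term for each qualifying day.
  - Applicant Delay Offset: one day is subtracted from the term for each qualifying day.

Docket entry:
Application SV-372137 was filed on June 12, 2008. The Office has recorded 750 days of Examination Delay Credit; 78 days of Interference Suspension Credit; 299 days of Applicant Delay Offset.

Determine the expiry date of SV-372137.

Base term: filing date + 20 years → 12 June 2028.
Examination Delay Credit: +750 days → 2 July 2030.
Interference Suspension Credit: +78 days → 18 September 2030.
Applicant Delay Offset: −299 days → 23 November 2029.

November 23, 2029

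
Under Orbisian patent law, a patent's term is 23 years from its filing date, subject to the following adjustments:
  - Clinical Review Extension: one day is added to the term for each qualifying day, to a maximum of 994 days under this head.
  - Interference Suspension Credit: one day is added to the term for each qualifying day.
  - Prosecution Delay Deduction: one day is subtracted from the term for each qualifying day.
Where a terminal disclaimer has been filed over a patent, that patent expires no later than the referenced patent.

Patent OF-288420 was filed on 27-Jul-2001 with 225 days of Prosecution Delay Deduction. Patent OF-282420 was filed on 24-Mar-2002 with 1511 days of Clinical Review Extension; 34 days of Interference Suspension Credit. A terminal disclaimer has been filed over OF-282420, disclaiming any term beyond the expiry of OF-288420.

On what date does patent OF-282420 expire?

December 15, 2023

Natural term of OF-282420:
  Base: filing + 23 years → 24 March 2025.
  Clinical Review Extension: 1511 days claimed exceeds the 994-day cap, so +994 days → 13 December 2027.
  Interference Suspension Credit: +34 days → 16 January 2028.
Expiry of referenced patent OF-288420:
  Base: filing + 23 years → 27 July 2024.
  Prosecution Delay Deduction: −225 days → 15 December 2023.
Terminal disclaimer: OF-282420 expires on the earlier of 16 January 2028 and 15 December 2023.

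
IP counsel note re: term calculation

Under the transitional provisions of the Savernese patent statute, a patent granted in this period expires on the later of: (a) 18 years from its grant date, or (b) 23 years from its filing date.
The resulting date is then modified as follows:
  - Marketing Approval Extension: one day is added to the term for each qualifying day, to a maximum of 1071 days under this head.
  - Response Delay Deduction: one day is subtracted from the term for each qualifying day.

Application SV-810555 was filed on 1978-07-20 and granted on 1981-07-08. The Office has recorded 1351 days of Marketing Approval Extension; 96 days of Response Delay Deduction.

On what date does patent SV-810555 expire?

2004-03-21

(a) grant + 18 years → 8 July 1999.
(b) filing + 23 years → 20 July 2001.
Later of the two: 20 July 2001.
Marketing Approval Extension: 1351 days claimed exceeds the 1071-day cap, so +1071 days → 25 June 2004.
Response Delay Deduction: −96 days → 21 March 2004.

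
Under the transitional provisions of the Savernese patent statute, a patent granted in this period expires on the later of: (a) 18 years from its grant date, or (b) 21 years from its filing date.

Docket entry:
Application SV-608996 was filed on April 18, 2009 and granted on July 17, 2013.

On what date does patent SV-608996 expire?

July 17, 2031

(a) grant + 18 years → 17 July 2031.
(b) filing + 21 years → 18 April 2030.
Later of the two: 17 July 2031.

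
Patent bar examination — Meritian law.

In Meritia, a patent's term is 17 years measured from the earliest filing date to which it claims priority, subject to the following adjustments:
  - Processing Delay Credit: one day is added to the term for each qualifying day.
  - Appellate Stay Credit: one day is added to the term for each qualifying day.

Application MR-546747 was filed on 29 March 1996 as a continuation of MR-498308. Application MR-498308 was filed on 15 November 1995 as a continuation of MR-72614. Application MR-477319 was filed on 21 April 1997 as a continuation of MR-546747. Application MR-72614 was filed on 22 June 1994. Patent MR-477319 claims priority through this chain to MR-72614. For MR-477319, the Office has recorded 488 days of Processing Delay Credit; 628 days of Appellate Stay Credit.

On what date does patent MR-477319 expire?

July 12, 2014

Earliest priority filing: 22 June 1994.
Base term: 22 June 1994 + 17 years → 22 June 2011.
Processing Delay Credit: +488 days → 22 October 2012.
Appellate Stay Credit: +628 days → 12 July 2014.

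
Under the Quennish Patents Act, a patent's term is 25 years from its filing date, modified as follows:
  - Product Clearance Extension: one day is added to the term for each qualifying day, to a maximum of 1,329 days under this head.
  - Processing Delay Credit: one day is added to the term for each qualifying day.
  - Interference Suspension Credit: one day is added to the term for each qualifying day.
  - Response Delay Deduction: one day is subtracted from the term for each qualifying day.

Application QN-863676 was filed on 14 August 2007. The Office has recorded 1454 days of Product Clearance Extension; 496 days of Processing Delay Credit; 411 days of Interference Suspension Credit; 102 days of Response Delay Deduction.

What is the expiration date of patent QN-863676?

Base term: filing date + 25 years → 14 August 2032.
Product Clearance Extension: 1454 days claimed exceeds the 1329-day cap, so +1329 days → 4 April 2036.
Processing Delay Credit: +496 days → 13 August 2037.
Interference Suspension Credit: +411 days → 28 September 2038.
Response Delay Deduction: −102 days → 18 June 2038.

2038-06-18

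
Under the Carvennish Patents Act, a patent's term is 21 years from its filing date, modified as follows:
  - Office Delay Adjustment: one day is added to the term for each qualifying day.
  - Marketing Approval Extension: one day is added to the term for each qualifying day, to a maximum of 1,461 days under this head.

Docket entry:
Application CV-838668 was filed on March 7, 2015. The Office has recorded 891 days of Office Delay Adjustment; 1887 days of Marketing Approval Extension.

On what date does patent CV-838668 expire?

2042-08-15

Base term: filing date + 21 years → 7 March 2036.
Office Delay Adjustment: +891 days → 15 August 2038.
Marketing Approval Extension: 1887 days claimed exceeds the 1461-day cap, so +1461 days → 15 August 2042.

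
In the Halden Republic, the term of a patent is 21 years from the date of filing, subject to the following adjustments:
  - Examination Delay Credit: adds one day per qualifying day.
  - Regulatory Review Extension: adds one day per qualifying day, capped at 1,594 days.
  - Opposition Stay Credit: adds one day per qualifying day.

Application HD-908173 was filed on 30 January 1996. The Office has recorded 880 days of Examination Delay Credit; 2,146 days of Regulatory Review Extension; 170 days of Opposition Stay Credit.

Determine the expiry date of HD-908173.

2024-04-27

Base term: filing date + 21 years → 30 January 2017.
Examination Delay Credit: +880 days → 29 June 2019.
Regulatory Review Extension: 2146 days claimed exceeds the 1594-day cap, so +1594 days → 9 November 2023.
Opposition Stay Credit: +170 days → 27 April 2024.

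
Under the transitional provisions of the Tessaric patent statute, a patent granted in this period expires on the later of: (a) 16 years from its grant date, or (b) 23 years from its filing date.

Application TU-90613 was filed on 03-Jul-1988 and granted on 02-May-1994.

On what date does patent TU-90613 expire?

(a) grant + 16 years → 2 May 2010.
(b) filing + 23 years → 3 July 2011.
Later of the two: 3 July 2011.

July 3, 2011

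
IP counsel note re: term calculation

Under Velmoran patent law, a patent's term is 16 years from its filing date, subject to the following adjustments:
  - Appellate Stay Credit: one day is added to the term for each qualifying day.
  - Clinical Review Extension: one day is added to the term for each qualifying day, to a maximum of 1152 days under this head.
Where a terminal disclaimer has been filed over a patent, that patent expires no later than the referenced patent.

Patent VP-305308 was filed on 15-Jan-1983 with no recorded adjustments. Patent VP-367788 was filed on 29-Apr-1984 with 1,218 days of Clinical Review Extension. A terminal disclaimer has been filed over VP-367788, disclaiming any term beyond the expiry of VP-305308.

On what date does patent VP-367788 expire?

Natural term of VP-367788:
  Base: filing + 16 years → 29 April 2000.
  Clinical Review Extension: 1218 days claimed exceeds the 1152-day cap, so +1152 days → 25 June 2003.
Expiry of referenced patent VP-305308:
  Base: filing + 16 years → 15 January 1999.
Terminal disclaimer: VP-367788 expires on the earlier of 25 June 2003 and 15 January 1999.

January 15, 1999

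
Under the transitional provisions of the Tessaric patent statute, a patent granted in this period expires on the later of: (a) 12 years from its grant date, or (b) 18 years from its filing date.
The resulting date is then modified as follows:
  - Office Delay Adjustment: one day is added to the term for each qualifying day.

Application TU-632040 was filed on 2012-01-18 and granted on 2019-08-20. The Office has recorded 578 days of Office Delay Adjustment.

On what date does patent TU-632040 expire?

(a) grant + 12 years → 20 August 2031.
(b) filing + 18 years → 18 January 2030.
Later of the two: 20 August 2031.
Office Delay Adjustment: +578 days → 20 March 2033.

March 20, 2033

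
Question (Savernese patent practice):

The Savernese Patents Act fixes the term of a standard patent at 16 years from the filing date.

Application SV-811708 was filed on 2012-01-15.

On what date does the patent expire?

Filing date + 16 years → 15 January 2028.

2028-01-15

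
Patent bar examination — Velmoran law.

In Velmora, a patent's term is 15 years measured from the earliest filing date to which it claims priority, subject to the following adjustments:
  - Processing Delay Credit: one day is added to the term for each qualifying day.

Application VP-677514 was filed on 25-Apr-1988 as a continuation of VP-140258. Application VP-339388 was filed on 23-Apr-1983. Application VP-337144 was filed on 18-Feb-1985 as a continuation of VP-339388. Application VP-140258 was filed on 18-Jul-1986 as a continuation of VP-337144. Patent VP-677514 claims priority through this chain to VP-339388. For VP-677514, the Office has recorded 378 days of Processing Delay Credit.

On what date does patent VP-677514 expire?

Earliest priority filing: 23 April 1983.
Base term: 23 April 1983 + 15 years → 23 April 1998.
Processing Delay Credit: +378 days → 6 May 1999.

May 6, 1999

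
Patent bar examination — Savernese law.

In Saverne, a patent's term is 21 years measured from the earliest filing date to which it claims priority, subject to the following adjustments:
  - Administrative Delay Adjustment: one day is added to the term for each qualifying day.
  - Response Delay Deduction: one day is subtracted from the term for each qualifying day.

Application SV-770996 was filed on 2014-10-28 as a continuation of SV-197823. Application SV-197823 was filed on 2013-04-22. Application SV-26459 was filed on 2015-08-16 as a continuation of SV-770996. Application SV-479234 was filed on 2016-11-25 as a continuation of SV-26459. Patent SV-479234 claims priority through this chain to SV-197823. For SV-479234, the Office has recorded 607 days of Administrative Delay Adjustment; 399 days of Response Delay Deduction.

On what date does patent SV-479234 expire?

2034-11-16

Earliest priority filing: 22 April 2013.
Base term: 22 April 2013 + 21 years → 22 April 2034.
Administrative Delay Adjustment: +607 days → 20 December 2035.
Response Delay Deduction: −399 days → 16 November 2034.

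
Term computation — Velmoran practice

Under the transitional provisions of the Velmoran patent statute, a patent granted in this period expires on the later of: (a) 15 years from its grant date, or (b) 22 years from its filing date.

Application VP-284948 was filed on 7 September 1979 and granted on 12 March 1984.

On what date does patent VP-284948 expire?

2001-09-07

(a) grant + 15 years → 12 March 1999.
(b) filing + 22 years → 7 September 2001.
Later of the two: 7 September 2001.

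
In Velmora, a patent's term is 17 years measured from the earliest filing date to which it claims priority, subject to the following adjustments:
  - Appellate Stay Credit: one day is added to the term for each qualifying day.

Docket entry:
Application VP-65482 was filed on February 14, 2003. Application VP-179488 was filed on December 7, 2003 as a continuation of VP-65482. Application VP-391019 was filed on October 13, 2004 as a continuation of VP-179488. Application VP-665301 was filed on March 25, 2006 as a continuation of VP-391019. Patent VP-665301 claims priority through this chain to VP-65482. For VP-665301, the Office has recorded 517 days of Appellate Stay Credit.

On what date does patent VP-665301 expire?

Earliest priority filing: 14 February 2003.
Base term: 14 February 2003 + 17 years → 14 February 2020.
Appellate Stay Credit: +517 days → 15 July 2021.

July 15, 2021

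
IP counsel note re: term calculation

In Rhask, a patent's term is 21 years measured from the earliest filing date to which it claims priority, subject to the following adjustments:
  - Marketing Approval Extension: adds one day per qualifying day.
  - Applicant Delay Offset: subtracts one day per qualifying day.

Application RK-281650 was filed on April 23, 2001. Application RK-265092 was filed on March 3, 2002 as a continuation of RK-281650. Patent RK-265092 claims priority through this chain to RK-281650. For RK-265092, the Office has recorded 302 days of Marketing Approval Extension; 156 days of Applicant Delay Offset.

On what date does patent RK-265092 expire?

Earliest priority filing: 23 April 2001.
Base term: 23 April 2001 + 21 years → 23 April 2022.
Marketing Approval Extension: +302 days → 19 February 2023.
Applicant Delay Offset: −156 days → 16 September 2022.

September 16, 2022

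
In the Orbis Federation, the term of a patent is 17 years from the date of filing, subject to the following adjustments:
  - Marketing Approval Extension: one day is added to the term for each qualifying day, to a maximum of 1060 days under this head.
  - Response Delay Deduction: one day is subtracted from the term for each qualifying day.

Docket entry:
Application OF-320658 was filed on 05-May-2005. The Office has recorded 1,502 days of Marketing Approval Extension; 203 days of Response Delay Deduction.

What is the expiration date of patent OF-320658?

Base term: filing date + 17 years → 5 May 2022.
Marketing Approval Extension: 1502 days claimed exceeds the 1060-day cap, so +1060 days → 30 March 2025.
Response Delay Deduction: −203 days → 8 September 2024.

September 8, 2024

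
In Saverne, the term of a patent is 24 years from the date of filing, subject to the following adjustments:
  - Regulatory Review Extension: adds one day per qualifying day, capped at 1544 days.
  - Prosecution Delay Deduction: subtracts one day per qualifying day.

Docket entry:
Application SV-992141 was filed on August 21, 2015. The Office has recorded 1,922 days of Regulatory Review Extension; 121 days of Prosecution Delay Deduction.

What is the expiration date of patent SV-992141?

2043-07-14

Base term: filing date + 24 years → 21 August 2039.
Regulatory Review Extension: 1922 days claimed exceeds the 1544-day cap, so +1544 days → 12 November 2043.
Prosecution Delay Deduction: −121 days → 14 July 2043.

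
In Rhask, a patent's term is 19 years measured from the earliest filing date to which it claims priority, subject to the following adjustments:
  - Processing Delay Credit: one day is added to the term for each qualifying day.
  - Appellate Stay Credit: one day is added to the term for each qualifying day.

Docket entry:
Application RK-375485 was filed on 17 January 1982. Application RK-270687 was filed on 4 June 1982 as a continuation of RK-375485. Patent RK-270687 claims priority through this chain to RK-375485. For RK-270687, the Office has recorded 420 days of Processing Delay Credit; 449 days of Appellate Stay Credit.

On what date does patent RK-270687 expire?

June 5, 2003

Earliest priority filing: 17 January 1982.
Base term: 17 January 1982 + 19 years → 17 January 2001.
Processing Delay Credit: +420 days → 13 March 2002.
Appellate Stay Credit: +449 days → 5 June 2003.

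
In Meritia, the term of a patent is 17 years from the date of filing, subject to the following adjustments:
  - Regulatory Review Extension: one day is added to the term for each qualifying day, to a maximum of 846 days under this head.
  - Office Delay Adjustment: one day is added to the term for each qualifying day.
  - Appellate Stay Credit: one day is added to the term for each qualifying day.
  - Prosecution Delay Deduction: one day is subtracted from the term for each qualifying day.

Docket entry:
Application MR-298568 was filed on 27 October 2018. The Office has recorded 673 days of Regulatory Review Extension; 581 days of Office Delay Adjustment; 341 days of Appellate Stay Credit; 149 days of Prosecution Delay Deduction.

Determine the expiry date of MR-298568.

Base term: filing date + 17 years → 27 October 2035.
Regulatory Review Extension: 673 days (within the 846-day cap) → +673 days → 30 August 2037.
Office Delay Adjustment: +581 days → 3 April 2039.
Appellate Stay Credit: +341 days → 9 March 2040.
Prosecution Delay Deduction: −149 days → 12 October 2039.

2039-10-12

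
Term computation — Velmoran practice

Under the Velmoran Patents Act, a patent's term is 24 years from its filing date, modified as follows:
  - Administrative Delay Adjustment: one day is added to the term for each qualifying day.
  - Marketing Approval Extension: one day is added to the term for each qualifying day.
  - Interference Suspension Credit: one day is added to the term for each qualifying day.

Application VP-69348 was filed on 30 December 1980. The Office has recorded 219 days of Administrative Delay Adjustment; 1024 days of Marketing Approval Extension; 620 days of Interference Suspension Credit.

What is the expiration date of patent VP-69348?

Base term: filing date + 24 years → 30 December 2004.
Administrative Delay Adjustment: +219 days → 6 August 2005.
Marketing Approval Extension: +1024 days → 26 May 2008.
Interference Suspension Credit: +620 days → 5 February 2010.

2010-02-05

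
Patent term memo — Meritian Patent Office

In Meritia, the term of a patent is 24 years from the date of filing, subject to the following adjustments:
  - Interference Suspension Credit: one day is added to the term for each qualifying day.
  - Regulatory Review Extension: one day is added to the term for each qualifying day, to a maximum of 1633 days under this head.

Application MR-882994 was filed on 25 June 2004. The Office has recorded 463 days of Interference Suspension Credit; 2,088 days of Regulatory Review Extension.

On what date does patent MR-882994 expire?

March 22, 2034

Base term: filing date + 24 years → 25 June 2028.
Interference Suspension Credit: +463 days → 1 October 2029.
Regulatory Review Extension: 2088 days claimed exceeds the 1633-day cap, so +1633 days → 22 March 2034.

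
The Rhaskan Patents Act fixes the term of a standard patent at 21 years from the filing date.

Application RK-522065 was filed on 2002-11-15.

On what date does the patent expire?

Filing date + 21 years → 15 November 2023.

2023-11-15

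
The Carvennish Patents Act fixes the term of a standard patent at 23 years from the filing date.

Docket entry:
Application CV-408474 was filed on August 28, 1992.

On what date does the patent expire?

August 28, 2015

Filing date + 23 years → 28 August 2015.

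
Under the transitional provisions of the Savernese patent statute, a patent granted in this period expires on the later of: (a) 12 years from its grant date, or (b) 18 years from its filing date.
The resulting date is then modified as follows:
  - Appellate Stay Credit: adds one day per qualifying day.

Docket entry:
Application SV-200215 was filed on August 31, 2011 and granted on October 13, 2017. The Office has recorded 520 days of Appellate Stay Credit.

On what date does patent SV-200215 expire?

March 17, 2031

(a) grant + 12 years → 13 October 2029.
(b) filing + 18 years → 31 August 2029.
Later of the two: 13 October 2029.
Appellate Stay Credit: +520 days → 17 March 2031.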